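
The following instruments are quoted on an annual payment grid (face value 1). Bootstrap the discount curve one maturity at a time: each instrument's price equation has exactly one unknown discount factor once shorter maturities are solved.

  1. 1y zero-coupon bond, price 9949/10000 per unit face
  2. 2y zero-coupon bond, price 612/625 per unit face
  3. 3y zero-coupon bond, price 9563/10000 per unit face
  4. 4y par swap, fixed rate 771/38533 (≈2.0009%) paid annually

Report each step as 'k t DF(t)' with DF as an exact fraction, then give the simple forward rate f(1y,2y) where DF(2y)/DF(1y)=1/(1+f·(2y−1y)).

step 1 [1y] zero: DF = P = 9949/10000 ≈ 0.994900
step 2 [2y] zero: DF = P = 612/625 ≈ 0.979200
step 3 [3y] zero: DF = P = 9563/10000 ≈ 0.956300
step 4 [4y] swap r/1=771/38533: DF=(1 − 771/38533·(0.994900+0.979200+0.956300))/(1+771/38533) = 9229/10000 ≈ 0.922900

1 1 9949/10000
2 2 612/625
3 3 9563/10000
4 4 9229/10000
f(1y,2y) = ((9949/10000)/(612/625) − 1)/(1) = 157/9792 ≈ 1.6033%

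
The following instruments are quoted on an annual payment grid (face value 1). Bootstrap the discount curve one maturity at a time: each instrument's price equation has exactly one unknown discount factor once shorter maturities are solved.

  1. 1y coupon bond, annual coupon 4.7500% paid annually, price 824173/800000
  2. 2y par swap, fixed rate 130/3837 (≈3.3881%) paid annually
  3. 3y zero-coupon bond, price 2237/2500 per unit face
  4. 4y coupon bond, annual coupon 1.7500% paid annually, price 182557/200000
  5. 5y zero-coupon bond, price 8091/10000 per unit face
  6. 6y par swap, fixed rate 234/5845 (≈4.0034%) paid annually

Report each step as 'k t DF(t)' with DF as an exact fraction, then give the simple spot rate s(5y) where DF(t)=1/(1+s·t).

step 1 [1y] bond c/1=19/400: DF=(824173/800000 − 19/400·(0))/(1+19/400) = 1967/2000 ≈ 0.983500
step 2 [2y] swap r/1=130/3837: DF=(1 − 130/3837·(0.983500))/(1+130/3837) = 187/200 ≈ 0.935000
step 3 [3y] zero: DF = P = 2237/2500 ≈ 0.894800
step 4 [4y] bond c/1=7/400: DF=(182557/200000 − 7/400·(0.983500+0.935000+0.894800))/(1+7/400) = 8487/10000 ≈ 0.848700
step 5 [5y] zero: DF = P = 8091/10000 ≈ 0.809100
step 6 [6y] swap r/1=234/5845: DF=(1 − 234/5845·(0.983500+0.935000+0.894800+0.848700+0.809100))/(1+234/5845) = 3947/5000 ≈ 0.789400

1 1 1967/2000
2 2 187/200
3 3 2237/2500
4 4 8487/10000
5 5 8091/10000
6 6 3947/5000
s(5y) = (1/(8091/10000) − 1)/(5) = 1909/40455 ≈ 4.7188%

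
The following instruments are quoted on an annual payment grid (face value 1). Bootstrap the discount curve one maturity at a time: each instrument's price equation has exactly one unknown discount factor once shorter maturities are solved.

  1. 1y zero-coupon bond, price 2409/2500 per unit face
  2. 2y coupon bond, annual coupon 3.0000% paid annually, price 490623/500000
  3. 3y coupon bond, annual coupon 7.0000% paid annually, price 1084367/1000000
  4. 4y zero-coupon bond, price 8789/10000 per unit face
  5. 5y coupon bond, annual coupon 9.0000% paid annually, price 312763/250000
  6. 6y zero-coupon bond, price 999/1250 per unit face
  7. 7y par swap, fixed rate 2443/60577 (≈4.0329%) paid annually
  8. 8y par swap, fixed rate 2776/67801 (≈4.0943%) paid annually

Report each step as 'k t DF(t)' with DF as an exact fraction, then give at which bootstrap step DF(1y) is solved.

1 1 2409/2500
2 2 4623/5000
3 3 8899/10000
4 4 8789/10000
5 5 4229/5000
6 6 999/1250
7 7 7557/10000
8 8 903/1250
DF(1y) is solved at step 1

step 1 [1y] zero: DF = P = 2409/2500 ≈ 0.963600
step 2 [2y] bond c/1=3/100: DF=(490623/500000 − 3/100·(0.963600))/(1+3/100) = 4623/5000 ≈ 0.924600
step 3 [3y] bond c/1=7/100: DF=(1084367/1000000 − 7/100·(0.963600+0.924600))/(1+7/100) = 8899/10000 ≈ 0.889900
step 4 [4y] zero: DF = P = 8789/10000 ≈ 0.878900
step 5 [5y] bond c/1=9/100: DF=(312763/250000 − 9/100·(0.963600+0.924600+0.889900+0.878900))/(1+9/100) = 4229/5000 ≈ 0.845800
step 6 [6y] zero: DF = P = 999/1250 ≈ 0.799200
step 7 [7y] swap r/1=2443/60577: DF=(1 − 2443/60577·(0.963600+0.924600+0.889900+0.878900+0.845800+0.799200))/(1+2443/60577) = 7557/10000 ≈ 0.755700
step 8 [8y] swap r/1=2776/67801: DF=(1 − 2776/67801·(0.963600+0.924600+0.889900+0.878900+0.845800+0.799200+0.755700))/(1+2776/67801) = 903/1250 ≈ 0.722400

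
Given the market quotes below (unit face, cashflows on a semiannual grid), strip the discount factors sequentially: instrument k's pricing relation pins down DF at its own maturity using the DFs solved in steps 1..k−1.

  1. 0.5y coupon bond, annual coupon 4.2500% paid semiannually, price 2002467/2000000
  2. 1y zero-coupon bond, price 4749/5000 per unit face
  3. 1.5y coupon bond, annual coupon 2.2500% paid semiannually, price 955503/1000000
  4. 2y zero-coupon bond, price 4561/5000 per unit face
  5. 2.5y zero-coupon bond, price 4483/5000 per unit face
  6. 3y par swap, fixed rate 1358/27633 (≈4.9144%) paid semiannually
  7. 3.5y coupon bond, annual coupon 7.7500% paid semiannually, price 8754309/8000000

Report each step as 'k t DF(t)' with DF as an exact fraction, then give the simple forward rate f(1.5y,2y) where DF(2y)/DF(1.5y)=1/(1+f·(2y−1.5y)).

step 1 [0.5y] bond c/2=17/800: DF=(2002467/2000000 − 17/800·(0))/(1+17/800) = 2451/2500 ≈ 0.980400
step 2 [1y] zero: DF = P = 4749/5000 ≈ 0.949800
step 3 [1.5y] bond c/2=9/800: DF=(955503/1000000 − 9/800·(0.980400+0.949800))/(1+9/800) = 4617/5000 ≈ 0.923400
step 4 [2y] zero: DF = P = 4561/5000 ≈ 0.912200
step 5 [2.5y] zero: DF = P = 4483/5000 ≈ 0.896600
step 6 [3y] swap r/2=679/27633: DF=(1 − 679/27633·(0.980400+0.949800+0.923400+0.912200+0.896600))/(1+679/27633) = 4321/5000 ≈ 0.864200
step 7 [3.5y] bond c/2=31/800: DF=(8754309/8000000 − 31/800·(0.980400+0.949800+0.923400+0.912200+0.896600+0.864200))/(1+31/800) = 8473/10000 ≈ 0.847300

1 1/2 2451/2500
2 1 4749/5000
3 3/2 4617/5000
4 2 4561/5000
5 5/2 4483/5000
6 3 4321/5000
7 7/2 8473/10000
f(1.5y,2y) = ((4617/5000)/(4561/5000) − 1)/(1/2) = 112/4561 ≈ 2.4556%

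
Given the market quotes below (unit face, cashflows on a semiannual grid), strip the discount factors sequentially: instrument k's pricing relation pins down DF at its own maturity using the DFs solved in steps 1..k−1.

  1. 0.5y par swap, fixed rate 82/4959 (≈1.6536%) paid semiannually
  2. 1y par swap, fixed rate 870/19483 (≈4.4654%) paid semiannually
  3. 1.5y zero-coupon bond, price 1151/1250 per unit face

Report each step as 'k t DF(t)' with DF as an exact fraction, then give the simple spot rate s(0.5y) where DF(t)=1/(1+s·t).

1 1/2 4959/5000
2 1 1913/2000
3 3/2 1151/1250
s(0.5y) = (1/(4959/5000) − 1)/(1/2) = 82/4959 ≈ 1.6536%

step 1 [0.5y] swap r/2=41/4959: DF=(1 − 41/4959·(0))/(1+41/4959) = 4959/5000 ≈ 0.991800
step 2 [1y] swap r/2=435/19483: DF=(1 − 435/19483·(0.991800))/(1+435/19483) = 1913/2000 ≈ 0.956500
step 3 [1.5y] zero: DF = P = 1151/1250 ≈ 0.920800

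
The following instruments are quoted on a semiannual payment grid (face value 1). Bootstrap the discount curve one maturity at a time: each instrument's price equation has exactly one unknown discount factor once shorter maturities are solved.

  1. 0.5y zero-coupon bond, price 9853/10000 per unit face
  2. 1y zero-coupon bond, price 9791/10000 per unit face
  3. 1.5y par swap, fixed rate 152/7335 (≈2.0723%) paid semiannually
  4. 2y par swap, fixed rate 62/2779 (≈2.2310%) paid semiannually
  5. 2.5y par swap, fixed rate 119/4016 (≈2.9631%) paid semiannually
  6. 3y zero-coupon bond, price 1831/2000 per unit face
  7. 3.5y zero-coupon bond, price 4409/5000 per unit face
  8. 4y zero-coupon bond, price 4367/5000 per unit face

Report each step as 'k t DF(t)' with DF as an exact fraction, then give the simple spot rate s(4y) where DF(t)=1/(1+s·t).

1 1/2 9853/10000
2 1 9791/10000
3 3/2 606/625
4 2 4783/5000
5 5/2 4643/5000
6 3 1831/2000
7 7/2 4409/5000
8 4 4367/5000
s(4y) = (1/(4367/5000) − 1)/(4) = 633/17468 ≈ 3.6238%

step 1 [0.5y] zero: DF = P = 9853/10000 ≈ 0.985300
step 2 [1y] zero: DF = P = 9791/10000 ≈ 0.979100
step 3 [1.5y] swap r/2=76/7335: DF=(1 − 76/7335·(0.985300+0.979100))/(1+76/7335) = 606/625 ≈ 0.969600
step 4 [2y] swap r/2=31/2779: DF=(1 − 31/2779·(0.985300+0.979100+0.969600))/(1+31/2779) = 4783/5000 ≈ 0.956600
step 5 [2.5y] swap r/2=119/8032: DF=(1 − 119/8032·(0.985300+0.979100+0.969600+0.956600))/(1+119/8032) = 4643/5000 ≈ 0.928600
step 6 [3y] zero: DF = P = 1831/2000 ≈ 0.915500
step 7 [3.5y] zero: DF = P = 4409/5000 ≈ 0.881800
step 8 [4y] zero: DF = P = 4367/5000 ≈ 0.873400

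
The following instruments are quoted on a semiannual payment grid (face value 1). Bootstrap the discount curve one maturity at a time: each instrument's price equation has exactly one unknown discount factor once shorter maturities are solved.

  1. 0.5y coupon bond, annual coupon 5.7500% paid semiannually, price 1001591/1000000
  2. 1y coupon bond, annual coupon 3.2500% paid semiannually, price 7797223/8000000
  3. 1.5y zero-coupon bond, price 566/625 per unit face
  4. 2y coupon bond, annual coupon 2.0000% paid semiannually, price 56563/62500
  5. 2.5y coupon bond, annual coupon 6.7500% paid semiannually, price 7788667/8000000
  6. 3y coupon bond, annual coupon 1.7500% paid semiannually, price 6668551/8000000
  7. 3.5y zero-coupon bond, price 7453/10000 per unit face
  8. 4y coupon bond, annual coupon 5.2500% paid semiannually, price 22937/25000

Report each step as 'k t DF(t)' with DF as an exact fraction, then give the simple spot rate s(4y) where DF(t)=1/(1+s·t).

1 1/2 1217/1250
2 1 1887/2000
3 3/2 566/625
4 2 8681/10000
5 5/2 8213/10000
6 3 492/625
7 7/2 7453/10000
8 4 3697/5000
s(4y) = (1/(3697/5000) − 1)/(4) = 1303/14788 ≈ 8.8112%

step 1 [0.5y] bond c/2=23/800: DF=(1001591/1000000 − 23/800·(0))/(1+23/800) = 1217/1250 ≈ 0.973600
step 2 [1y] bond c/2=13/800: DF=(7797223/8000000 − 13/800·(0.973600))/(1+13/800) = 1887/2000 ≈ 0.943500
step 3 [1.5y] zero: DF = P = 566/625 ≈ 0.905600
step 4 [2y] bond c/2=1/100: DF=(56563/62500 − 1/100·(0.973600+0.943500+0.905600))/(1+1/100) = 8681/10000 ≈ 0.868100
step 5 [2.5y] bond c/2=27/800: DF=(7788667/8000000 − 27/800·(0.973600+0.943500+0.905600+0.868100))/(1+27/800) = 8213/10000 ≈ 0.821300
step 6 [3y] bond c/2=7/800: DF=(6668551/8000000 − 7/800·(0.973600+0.943500+0.905600+0.868100+0.821300))/(1+7/800) = 492/625 ≈ 0.787200
step 7 [3.5y] zero: DF = P = 7453/10000 ≈ 0.745300
step 8 [4y] bond c/2=21/800: DF=(22937/25000 − 21/800·(0.973600+0.943500+0.905600+0.868100+0.821300+0.787200+0.745300))/(1+21/800) = 3697/5000 ≈ 0.739400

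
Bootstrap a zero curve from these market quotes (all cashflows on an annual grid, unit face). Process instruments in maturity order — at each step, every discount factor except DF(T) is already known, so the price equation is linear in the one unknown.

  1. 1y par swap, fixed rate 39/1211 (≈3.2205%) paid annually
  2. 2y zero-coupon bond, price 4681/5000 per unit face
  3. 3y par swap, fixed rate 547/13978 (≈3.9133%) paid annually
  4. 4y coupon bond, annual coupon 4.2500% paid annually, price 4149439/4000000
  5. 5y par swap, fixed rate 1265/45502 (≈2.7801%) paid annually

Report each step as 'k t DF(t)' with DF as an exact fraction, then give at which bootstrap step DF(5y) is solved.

step 1 [1y] swap r/1=39/1211: DF=(1 − 39/1211·(0))/(1+39/1211) = 1211/1250 ≈ 0.968800
step 2 [2y] zero: DF = P = 4681/5000 ≈ 0.936200
step 3 [3y] swap r/1=547/13978: DF=(1 − 547/13978·(0.968800+0.936200))/(1+547/13978) = 4453/5000 ≈ 0.890600
step 4 [4y] bond c/1=17/400: DF=(4149439/4000000 − 17/400·(0.968800+0.936200+0.890600))/(1+17/400) = 8811/10000 ≈ 0.881100
step 5 [5y] swap r/1=1265/45502: DF=(1 − 1265/45502·(0.968800+0.936200+0.890600+0.881100))/(1+1265/45502) = 1747/2000 ≈ 0.873500

1 1 1211/1250
2 2 4681/5000
3 3 4453/5000
4 4 8811/10000
5 5 1747/2000
DF(5y) is solved at step 5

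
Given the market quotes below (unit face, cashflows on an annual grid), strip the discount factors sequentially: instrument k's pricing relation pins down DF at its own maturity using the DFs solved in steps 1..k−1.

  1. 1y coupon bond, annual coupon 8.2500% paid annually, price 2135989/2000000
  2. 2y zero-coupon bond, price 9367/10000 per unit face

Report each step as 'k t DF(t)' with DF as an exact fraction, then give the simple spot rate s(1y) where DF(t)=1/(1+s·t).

step 1 [1y] bond c/1=33/400: DF=(2135989/2000000 − 33/400·(0))/(1+33/400) = 4933/5000 ≈ 0.986600
step 2 [2y] zero: DF = P = 9367/10000 ≈ 0.936700

1 1 4933/5000
2 2 9367/10000
s(1y) = (1/(4933/5000) − 1)/(1) = 67/4933 ≈ 1.3582%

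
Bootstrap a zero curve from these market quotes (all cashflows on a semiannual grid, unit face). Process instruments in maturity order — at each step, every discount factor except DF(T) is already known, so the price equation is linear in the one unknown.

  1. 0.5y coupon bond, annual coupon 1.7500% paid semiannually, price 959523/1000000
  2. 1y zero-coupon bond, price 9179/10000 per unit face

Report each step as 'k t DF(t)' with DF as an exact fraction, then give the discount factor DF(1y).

step 1 [0.5y] bond c/2=7/800: DF=(959523/1000000 − 7/800·(0))/(1+7/800) = 1189/1250 ≈ 0.951200
step 2 [1y] zero: DF = P = 9179/10000 ≈ 0.917900

1 1/2 1189/1250
2 1 9179/10000
DF(1y) = 9179/10000 ≈ 0.917900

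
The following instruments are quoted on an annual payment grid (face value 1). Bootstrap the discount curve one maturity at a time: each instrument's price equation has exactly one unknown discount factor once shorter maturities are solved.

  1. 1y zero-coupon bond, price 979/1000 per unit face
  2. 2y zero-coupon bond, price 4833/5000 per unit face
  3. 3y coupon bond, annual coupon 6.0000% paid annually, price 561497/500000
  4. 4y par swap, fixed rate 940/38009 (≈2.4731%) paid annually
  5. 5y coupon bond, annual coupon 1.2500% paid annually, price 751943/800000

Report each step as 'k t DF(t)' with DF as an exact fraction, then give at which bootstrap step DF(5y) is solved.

step 1 [1y] zero: DF = P = 979/1000 ≈ 0.979000
step 2 [2y] zero: DF = P = 4833/5000 ≈ 0.966600
step 3 [3y] bond c/1=3/50: DF=(561497/500000 − 3/50·(0.979000+0.966600))/(1+3/50) = 9493/10000 ≈ 0.949300
step 4 [4y] swap r/1=940/38009: DF=(1 − 940/38009·(0.979000+0.966600+0.949300))/(1+940/38009) = 453/500 ≈ 0.906000
step 5 [5y] bond c/1=1/80: DF=(751943/800000 − 1/80·(0.979000+0.966600+0.949300+0.906000))/(1+1/80) = 4407/5000 ≈ 0.881400

1 1 979/1000
2 2 4833/5000
3 3 9493/10000
4 4 453/500
5 5 4407/5000
DF(5y) is solved at step 5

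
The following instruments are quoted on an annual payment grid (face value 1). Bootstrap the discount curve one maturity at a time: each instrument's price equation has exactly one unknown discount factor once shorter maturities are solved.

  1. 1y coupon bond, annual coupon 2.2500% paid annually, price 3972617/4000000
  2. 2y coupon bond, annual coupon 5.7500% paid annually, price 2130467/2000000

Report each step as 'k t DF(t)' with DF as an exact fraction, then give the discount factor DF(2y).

step 1 [1y] bond c/1=9/400: DF=(3972617/4000000 − 9/400·(0))/(1+9/400) = 9713/10000 ≈ 0.971300
step 2 [2y] bond c/1=23/400: DF=(2130467/2000000 − 23/400·(0.971300))/(1+23/400) = 1909/2000 ≈ 0.954500

1 1 9713/10000
2 2 1909/2000
DF(2y) = 1909/2000 ≈ 0.954500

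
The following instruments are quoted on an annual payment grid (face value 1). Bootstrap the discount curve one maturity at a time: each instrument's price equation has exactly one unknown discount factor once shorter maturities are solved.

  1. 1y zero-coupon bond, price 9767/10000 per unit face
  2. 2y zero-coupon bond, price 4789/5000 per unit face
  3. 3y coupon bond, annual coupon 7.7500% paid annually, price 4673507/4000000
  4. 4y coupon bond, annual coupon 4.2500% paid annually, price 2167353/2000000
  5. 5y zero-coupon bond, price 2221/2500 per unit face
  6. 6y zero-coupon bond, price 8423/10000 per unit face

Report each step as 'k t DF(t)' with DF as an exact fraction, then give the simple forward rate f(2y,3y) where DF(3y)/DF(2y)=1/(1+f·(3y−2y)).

1 1 9767/10000
2 2 4789/5000
3 3 2363/2500
4 4 9221/10000
5 5 2221/2500
6 6 8423/10000
f(2y,3y) = ((4789/5000)/(2363/2500) − 1)/(1) = 63/4726 ≈ 1.3331%

step 1 [1y] zero: DF = P = 9767/10000 ≈ 0.976700
step 2 [2y] zero: DF = P = 4789/5000 ≈ 0.957800
step 3 [3y] bond c/1=31/400: DF=(4673507/4000000 − 31/400·(0.976700+0.957800))/(1+31/400) = 2363/2500 ≈ 0.945200
step 4 [4y] bond c/1=17/400: DF=(2167353/2000000 − 17/400·(0.976700+0.957800+0.945200))/(1+17/400) = 9221/10000 ≈ 0.922100
step 5 [5y] zero: DF = P = 2221/2500 ≈ 0.888400
step 6 [6y] zero: DF = P = 8423/10000 ≈ 0.842300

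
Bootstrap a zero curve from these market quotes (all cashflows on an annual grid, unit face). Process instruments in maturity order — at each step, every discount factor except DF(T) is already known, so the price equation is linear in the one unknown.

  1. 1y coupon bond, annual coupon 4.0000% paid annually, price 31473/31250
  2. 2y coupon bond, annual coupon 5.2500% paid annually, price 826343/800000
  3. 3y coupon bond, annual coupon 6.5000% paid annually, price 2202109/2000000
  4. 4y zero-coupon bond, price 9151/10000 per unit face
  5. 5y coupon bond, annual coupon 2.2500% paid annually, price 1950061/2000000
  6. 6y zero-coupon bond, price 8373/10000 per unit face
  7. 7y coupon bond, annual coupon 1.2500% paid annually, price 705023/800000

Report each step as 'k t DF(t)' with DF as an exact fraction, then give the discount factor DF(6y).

step 1 [1y] bond c/1=1/25: DF=(31473/31250 − 1/25·(0))/(1+1/25) = 2421/2500 ≈ 0.968400
step 2 [2y] bond c/1=21/400: DF=(826343/800000 − 21/400·(0.968400))/(1+21/400) = 9331/10000 ≈ 0.933100
step 3 [3y] bond c/1=13/200: DF=(2202109/2000000 − 13/200·(0.968400+0.933100))/(1+13/200) = 4589/5000 ≈ 0.917800
step 4 [4y] zero: DF = P = 9151/10000 ≈ 0.915100
step 5 [5y] bond c/1=9/400: DF=(1950061/2000000 − 9/400·(0.968400+0.933100+0.917800+0.915100))/(1+9/400) = 4357/5000 ≈ 0.871400
step 6 [6y] zero: DF = P = 8373/10000 ≈ 0.837300
step 7 [7y] bond c/1=1/80: DF=(705023/800000 − 1/80·(0.968400+0.933100+0.917800+0.915100+0.871400+0.837300))/(1+1/80) = 502/625 ≈ 0.803200

1 1 2421/2500
2 2 9331/10000
3 3 4589/5000
4 4 9151/10000
5 5 4357/5000
6 6 8373/10000
7 7 502/625
DF(6y) = 8373/10000 ≈ 0.837300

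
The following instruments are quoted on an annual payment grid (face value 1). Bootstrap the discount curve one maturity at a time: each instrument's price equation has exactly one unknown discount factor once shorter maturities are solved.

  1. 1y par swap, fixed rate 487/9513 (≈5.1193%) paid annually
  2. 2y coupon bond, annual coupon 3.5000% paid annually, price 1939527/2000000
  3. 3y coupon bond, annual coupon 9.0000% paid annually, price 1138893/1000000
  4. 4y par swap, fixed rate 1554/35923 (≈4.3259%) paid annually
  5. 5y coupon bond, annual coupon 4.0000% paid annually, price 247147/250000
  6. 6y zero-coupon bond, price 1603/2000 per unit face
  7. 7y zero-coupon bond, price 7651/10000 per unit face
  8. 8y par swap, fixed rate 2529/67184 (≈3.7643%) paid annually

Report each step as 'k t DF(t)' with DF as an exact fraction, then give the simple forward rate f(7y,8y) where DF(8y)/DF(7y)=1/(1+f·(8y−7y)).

step 1 [1y] swap r/1=487/9513: DF=(1 − 487/9513·(0))/(1+487/9513) = 9513/10000 ≈ 0.951300
step 2 [2y] bond c/1=7/200: DF=(1939527/2000000 − 7/200·(0.951300))/(1+7/200) = 1131/1250 ≈ 0.904800
step 3 [3y] bond c/1=9/100: DF=(1138893/1000000 − 9/100·(0.951300+0.904800))/(1+9/100) = 2229/2500 ≈ 0.891600
step 4 [4y] swap r/1=1554/35923: DF=(1 − 1554/35923·(0.951300+0.904800+0.891600))/(1+1554/35923) = 4223/5000 ≈ 0.844600
step 5 [5y] bond c/1=1/25: DF=(247147/250000 − 1/25·(0.951300+0.904800+0.891600+0.844600))/(1+1/25) = 2031/2500 ≈ 0.812400
step 6 [6y] zero: DF = P = 1603/2000 ≈ 0.801500
step 7 [7y] zero: DF = P = 7651/10000 ≈ 0.765100
step 8 [8y] swap r/1=2529/67184: DF=(1 − 2529/67184·(0.951300+0.904800+0.891600+0.844600+0.812400+0.801500+0.765100))/(1+2529/67184) = 7471/10000 ≈ 0.747100

1 1 9513/10000
2 2 1131/1250
3 3 2229/2500
4 4 4223/5000
5 5 2031/2500
6 6 1603/2000
7 7 7651/10000
8 8 7471/10000
f(7y,8y) = ((7651/10000)/(7471/10000) − 1)/(1) = 180/7471 ≈ 2.4093%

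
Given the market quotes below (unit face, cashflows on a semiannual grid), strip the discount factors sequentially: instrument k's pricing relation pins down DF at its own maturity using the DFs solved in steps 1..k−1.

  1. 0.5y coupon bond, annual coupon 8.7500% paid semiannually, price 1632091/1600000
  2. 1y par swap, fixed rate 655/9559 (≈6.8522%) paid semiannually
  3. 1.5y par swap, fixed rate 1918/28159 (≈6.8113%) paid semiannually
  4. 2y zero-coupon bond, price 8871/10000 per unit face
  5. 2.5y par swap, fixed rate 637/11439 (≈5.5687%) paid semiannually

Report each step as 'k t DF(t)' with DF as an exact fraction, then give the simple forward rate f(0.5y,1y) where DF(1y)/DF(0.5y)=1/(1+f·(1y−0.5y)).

step 1 [0.5y] bond c/2=7/160: DF=(1632091/1600000 − 7/160·(0))/(1+7/160) = 9773/10000 ≈ 0.977300
step 2 [1y] swap r/2=655/19118: DF=(1 − 655/19118·(0.977300))/(1+655/19118) = 1869/2000 ≈ 0.934500
step 3 [1.5y] swap r/2=959/28159: DF=(1 − 959/28159·(0.977300+0.934500))/(1+959/28159) = 9041/10000 ≈ 0.904100
step 4 [2y] zero: DF = P = 8871/10000 ≈ 0.887100
step 5 [2.5y] swap r/2=637/22878: DF=(1 − 637/22878·(0.977300+0.934500+0.904100+0.887100))/(1+637/22878) = 4363/5000 ≈ 0.872600

1 1/2 9773/10000
2 1 1869/2000
3 3/2 9041/10000
4 2 8871/10000
5 5/2 4363/5000
f(0.5y,1y) = ((9773/10000)/(1869/2000) − 1)/(1/2) = 856/9345 ≈ 9.1600%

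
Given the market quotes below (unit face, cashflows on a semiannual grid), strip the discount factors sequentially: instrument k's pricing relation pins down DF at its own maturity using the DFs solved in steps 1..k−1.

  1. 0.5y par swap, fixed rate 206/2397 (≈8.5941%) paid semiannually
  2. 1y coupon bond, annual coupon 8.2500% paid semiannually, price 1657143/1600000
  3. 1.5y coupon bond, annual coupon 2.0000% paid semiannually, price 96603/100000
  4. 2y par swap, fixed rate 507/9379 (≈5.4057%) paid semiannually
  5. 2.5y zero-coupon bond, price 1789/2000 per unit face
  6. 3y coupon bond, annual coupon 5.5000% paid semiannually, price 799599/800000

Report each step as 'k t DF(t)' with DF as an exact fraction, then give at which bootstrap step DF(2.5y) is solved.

1 1/2 2397/2500
2 1 9567/10000
3 3/2 15/16
4 2 4493/5000
5 5/2 1789/2000
6 3 2121/2500
DF(2.5y) is solved at step 5

step 1 [0.5y] swap r/2=103/2397: DF=(1 − 103/2397·(0))/(1+103/2397) = 2397/2500 ≈ 0.958800
step 2 [1y] bond c/2=33/800: DF=(1657143/1600000 − 33/800·(0.958800))/(1+33/800) = 9567/10000 ≈ 0.956700
step 3 [1.5y] bond c/2=1/100: DF=(96603/100000 − 1/100·(0.958800+0.956700))/(1+1/100) = 15/16 ≈ 0.937500
step 4 [2y] swap r/2=507/18758: DF=(1 − 507/18758·(0.958800+0.956700+0.937500))/(1+507/18758) = 4493/5000 ≈ 0.898600
step 5 [2.5y] zero: DF = P = 1789/2000 ≈ 0.894500
step 6 [3y] bond c/2=11/400: DF=(799599/800000 − 11/400·(0.958800+0.956700+0.937500+0.898600+0.894500))/(1+11/400) = 2121/2500 ≈ 0.848400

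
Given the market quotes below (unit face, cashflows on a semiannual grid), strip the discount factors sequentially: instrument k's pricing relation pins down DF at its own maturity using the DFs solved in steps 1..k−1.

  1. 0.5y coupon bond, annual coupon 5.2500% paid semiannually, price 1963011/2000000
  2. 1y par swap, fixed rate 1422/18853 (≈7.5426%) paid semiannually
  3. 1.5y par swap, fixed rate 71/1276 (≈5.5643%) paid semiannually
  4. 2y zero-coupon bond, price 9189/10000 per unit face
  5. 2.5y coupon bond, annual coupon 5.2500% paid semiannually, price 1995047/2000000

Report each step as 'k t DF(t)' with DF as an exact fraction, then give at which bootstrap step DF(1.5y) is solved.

step 1 [0.5y] bond c/2=21/800: DF=(1963011/2000000 − 21/800·(0))/(1+21/800) = 2391/2500 ≈ 0.956400
step 2 [1y] swap r/2=711/18853: DF=(1 − 711/18853·(0.956400))/(1+711/18853) = 9289/10000 ≈ 0.928900
step 3 [1.5y] swap r/2=71/2552: DF=(1 − 71/2552·(0.956400+0.928900))/(1+71/2552) = 9219/10000 ≈ 0.921900
step 4 [2y] zero: DF = P = 9189/10000 ≈ 0.918900
step 5 [2.5y] bond c/2=21/800: DF=(1995047/2000000 − 21/800·(0.956400+0.928900+0.921900+0.918900))/(1+21/800) = 8767/10000 ≈ 0.876700

1 1/2 2391/2500
2 1 9289/10000
3 3/2 9219/10000
4 2 9189/10000
5 5/2 8767/10000
DF(1.5y) is solved at step 3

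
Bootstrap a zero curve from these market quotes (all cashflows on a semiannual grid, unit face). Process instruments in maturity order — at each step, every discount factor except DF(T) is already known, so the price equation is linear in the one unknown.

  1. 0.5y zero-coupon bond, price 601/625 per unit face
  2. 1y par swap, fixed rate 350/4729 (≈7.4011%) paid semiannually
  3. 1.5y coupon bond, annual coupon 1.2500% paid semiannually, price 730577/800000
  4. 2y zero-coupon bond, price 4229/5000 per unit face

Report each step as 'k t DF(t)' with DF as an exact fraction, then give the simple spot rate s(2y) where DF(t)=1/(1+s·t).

step 1 [0.5y] zero: DF = P = 601/625 ≈ 0.961600
step 2 [1y] swap r/2=175/4729: DF=(1 − 175/4729·(0.961600))/(1+175/4729) = 93/100 ≈ 0.930000
step 3 [1.5y] bond c/2=1/160: DF=(730577/800000 − 1/160·(0.961600+0.930000))/(1+1/160) = 4479/5000 ≈ 0.895800
step 4 [2y] zero: DF = P = 4229/5000 ≈ 0.845800

1 1/2 601/625
2 1 93/100
3 3/2 4479/5000
4 2 4229/5000
s(2y) = (1/(4229/5000) − 1)/(2) = 771/8458 ≈ 9.1156%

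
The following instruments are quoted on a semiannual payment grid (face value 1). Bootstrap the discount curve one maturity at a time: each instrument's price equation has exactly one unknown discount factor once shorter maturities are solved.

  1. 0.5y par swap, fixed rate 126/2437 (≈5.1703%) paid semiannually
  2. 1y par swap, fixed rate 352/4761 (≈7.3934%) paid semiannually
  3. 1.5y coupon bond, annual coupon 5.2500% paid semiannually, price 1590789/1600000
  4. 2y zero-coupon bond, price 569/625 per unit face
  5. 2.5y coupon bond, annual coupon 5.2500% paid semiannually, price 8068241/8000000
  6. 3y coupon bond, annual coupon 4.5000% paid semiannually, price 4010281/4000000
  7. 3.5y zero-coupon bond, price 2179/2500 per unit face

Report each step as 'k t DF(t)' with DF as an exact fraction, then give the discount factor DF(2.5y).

step 1 [0.5y] swap r/2=63/2437: DF=(1 − 63/2437·(0))/(1+63/2437) = 2437/2500 ≈ 0.974800
step 2 [1y] swap r/2=176/4761: DF=(1 − 176/4761·(0.974800))/(1+176/4761) = 581/625 ≈ 0.929600
step 3 [1.5y] bond c/2=21/800: DF=(1590789/1600000 − 21/800·(0.974800+0.929600))/(1+21/800) = 9201/10000 ≈ 0.920100
step 4 [2y] zero: DF = P = 569/625 ≈ 0.910400
step 5 [2.5y] bond c/2=21/800: DF=(8068241/8000000 − 21/800·(0.974800+0.929600+0.920100+0.910400))/(1+21/800) = 1109/1250 ≈ 0.887200
step 6 [3y] bond c/2=9/400: DF=(4010281/4000000 − 9/400·(0.974800+0.929600+0.920100+0.910400+0.887200))/(1+9/400) = 2197/2500 ≈ 0.878800
step 7 [3.5y] zero: DF = P = 2179/2500 ≈ 0.871600

1 1/2 2437/2500
2 1 581/625
3 3/2 9201/10000
4 2 569/625
5 5/2 1109/1250
6 3 2197/2500
7 7/2 2179/2500
DF(2.5y) = 1109/1250 ≈ 0.887200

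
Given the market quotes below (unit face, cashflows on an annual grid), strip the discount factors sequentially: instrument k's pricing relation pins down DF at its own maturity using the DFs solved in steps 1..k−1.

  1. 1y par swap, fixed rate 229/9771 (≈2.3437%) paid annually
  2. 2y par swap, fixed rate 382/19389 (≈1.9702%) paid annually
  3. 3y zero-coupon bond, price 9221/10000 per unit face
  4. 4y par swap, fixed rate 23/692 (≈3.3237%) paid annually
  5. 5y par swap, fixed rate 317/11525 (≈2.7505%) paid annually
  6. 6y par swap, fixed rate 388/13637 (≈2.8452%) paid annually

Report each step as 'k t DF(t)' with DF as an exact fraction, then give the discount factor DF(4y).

step 1 [1y] swap r/1=229/9771: DF=(1 − 229/9771·(0))/(1+229/9771) = 9771/10000 ≈ 0.977100
step 2 [2y] swap r/1=382/19389: DF=(1 − 382/19389·(0.977100))/(1+382/19389) = 4809/5000 ≈ 0.961800
step 3 [3y] zero: DF = P = 9221/10000 ≈ 0.922100
step 4 [4y] swap r/1=23/692: DF=(1 − 23/692·(0.977100+0.961800+0.922100))/(1+23/692) = 4379/5000 ≈ 0.875800
step 5 [5y] swap r/1=317/11525: DF=(1 − 317/11525·(0.977100+0.961800+0.922100+0.875800))/(1+317/11525) = 2183/2500 ≈ 0.873200
step 6 [6y] swap r/1=388/13637: DF=(1 − 388/13637·(0.977100+0.961800+0.922100+0.875800+0.873200))/(1+388/13637) = 528/625 ≈ 0.844800

1 1 9771/10000
2 2 4809/5000
3 3 9221/10000
4 4 4379/5000
5 5 2183/2500
6 6 528/625
DF(4y) = 4379/5000 ≈ 0.875800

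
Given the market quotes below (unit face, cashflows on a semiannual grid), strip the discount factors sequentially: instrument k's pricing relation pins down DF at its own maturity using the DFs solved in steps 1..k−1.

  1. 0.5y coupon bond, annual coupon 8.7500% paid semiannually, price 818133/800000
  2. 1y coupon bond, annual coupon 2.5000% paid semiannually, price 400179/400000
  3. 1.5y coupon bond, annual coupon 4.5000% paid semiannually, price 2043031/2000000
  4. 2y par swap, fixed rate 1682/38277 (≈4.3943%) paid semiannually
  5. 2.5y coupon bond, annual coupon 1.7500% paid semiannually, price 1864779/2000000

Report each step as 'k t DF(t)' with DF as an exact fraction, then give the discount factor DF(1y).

step 1 [0.5y] bond c/2=7/160: DF=(818133/800000 − 7/160·(0))/(1+7/160) = 4899/5000 ≈ 0.979800
step 2 [1y] bond c/2=1/80: DF=(400179/400000 − 1/80·(0.979800))/(1+1/80) = 122/125 ≈ 0.976000
step 3 [1.5y] bond c/2=9/400: DF=(2043031/2000000 − 9/400·(0.979800+0.976000))/(1+9/400) = 239/250 ≈ 0.956000
step 4 [2y] swap r/2=841/38277: DF=(1 − 841/38277·(0.979800+0.976000+0.956000))/(1+841/38277) = 9159/10000 ≈ 0.915900
step 5 [2.5y] bond c/2=7/800: DF=(1864779/2000000 − 7/800·(0.979800+0.976000+0.956000+0.915900))/(1+7/800) = 8911/10000 ≈ 0.891100

1 1/2 4899/5000
2 1 122/125
3 3/2 239/250
4 2 9159/10000
5 5/2 8911/10000
DF(1y) = 122/125 ≈ 0.976000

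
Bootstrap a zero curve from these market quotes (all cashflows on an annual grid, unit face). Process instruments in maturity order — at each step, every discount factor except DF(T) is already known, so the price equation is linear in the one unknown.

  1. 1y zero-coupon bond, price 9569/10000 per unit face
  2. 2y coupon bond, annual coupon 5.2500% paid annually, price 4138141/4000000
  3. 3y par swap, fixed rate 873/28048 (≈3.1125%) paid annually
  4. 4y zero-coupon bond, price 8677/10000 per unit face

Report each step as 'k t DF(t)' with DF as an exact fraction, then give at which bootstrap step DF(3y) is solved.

1 1 9569/10000
2 2 1169/1250
3 3 9127/10000
4 4 8677/10000
DF(3y) is solved at step 3

step 1 [1y] zero: DF = P = 9569/10000 ≈ 0.956900
step 2 [2y] bond c/1=21/400: DF=(4138141/4000000 − 21/400·(0.956900))/(1+21/400) = 1169/1250 ≈ 0.935200
step 3 [3y] swap r/1=873/28048: DF=(1 − 873/28048·(0.956900+0.935200))/(1+873/28048) = 9127/10000 ≈ 0.912700
step 4 [4y] zero: DF = P = 8677/10000 ≈ 0.867700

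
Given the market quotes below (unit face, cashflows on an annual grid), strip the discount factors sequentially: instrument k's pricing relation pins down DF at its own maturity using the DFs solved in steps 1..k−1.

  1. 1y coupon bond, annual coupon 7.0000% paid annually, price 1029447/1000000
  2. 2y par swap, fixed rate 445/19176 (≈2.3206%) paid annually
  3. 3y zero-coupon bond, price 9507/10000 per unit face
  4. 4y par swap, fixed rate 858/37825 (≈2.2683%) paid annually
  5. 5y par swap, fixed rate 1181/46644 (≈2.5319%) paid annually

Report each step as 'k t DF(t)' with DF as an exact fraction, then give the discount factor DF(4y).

1 1 9621/10000
2 2 1911/2000
3 3 9507/10000
4 4 4571/5000
5 5 8819/10000
DF(4y) = 4571/5000 ≈ 0.914200

step 1 [1y] bond c/1=7/100: DF=(1029447/1000000 − 7/100·(0))/(1+7/100) = 9621/10000 ≈ 0.962100
step 2 [2y] swap r/1=445/19176: DF=(1 − 445/19176·(0.962100))/(1+445/19176) = 1911/2000 ≈ 0.955500
step 3 [3y] zero: DF = P = 9507/10000 ≈ 0.950700
step 4 [4y] swap r/1=858/37825: DF=(1 − 858/37825·(0.962100+0.955500+0.950700))/(1+858/37825) = 4571/5000 ≈ 0.914200
step 5 [5y] swap r/1=1181/46644: DF=(1 − 1181/46644·(0.962100+0.955500+0.950700+0.914200))/(1+1181/46644) = 8819/10000 ≈ 0.881900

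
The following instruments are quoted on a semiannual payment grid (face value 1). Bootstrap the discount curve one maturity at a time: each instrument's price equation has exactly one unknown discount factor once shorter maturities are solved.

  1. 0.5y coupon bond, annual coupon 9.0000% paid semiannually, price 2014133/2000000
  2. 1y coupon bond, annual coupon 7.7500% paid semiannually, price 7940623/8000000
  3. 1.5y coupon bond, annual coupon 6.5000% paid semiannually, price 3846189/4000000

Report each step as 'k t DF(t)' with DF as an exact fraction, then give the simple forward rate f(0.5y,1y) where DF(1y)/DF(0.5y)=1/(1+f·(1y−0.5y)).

1 1/2 9637/10000
2 1 2299/2500
3 3/2 109/125
f(0.5y,1y) = ((9637/10000)/(2299/2500) − 1)/(1/2) = 441/4598 ≈ 9.5911%

step 1 [0.5y] bond c/2=9/200: DF=(2014133/2000000 − 9/200·(0))/(1+9/200) = 9637/10000 ≈ 0.963700
step 2 [1y] bond c/2=31/800: DF=(7940623/8000000 − 31/800·(0.963700))/(1+31/800) = 2299/2500 ≈ 0.919600
step 3 [1.5y] bond c/2=13/400: DF=(3846189/4000000 − 13/400·(0.963700+0.919600))/(1+13/400) = 109/125 ≈ 0.872000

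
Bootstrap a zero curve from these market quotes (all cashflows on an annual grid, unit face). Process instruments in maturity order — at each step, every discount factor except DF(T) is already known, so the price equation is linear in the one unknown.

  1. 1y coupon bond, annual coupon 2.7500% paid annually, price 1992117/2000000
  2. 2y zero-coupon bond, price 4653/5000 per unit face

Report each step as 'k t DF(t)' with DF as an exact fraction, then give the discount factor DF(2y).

1 1 4847/5000
2 2 4653/5000
DF(2y) = 4653/5000 ≈ 0.930600

step 1 [1y] bond c/1=11/400: DF=(1992117/2000000 − 11/400·(0))/(1+11/400) = 4847/5000 ≈ 0.969400
step 2 [2y] zero: DF = P = 4653/5000 ≈ 0.930600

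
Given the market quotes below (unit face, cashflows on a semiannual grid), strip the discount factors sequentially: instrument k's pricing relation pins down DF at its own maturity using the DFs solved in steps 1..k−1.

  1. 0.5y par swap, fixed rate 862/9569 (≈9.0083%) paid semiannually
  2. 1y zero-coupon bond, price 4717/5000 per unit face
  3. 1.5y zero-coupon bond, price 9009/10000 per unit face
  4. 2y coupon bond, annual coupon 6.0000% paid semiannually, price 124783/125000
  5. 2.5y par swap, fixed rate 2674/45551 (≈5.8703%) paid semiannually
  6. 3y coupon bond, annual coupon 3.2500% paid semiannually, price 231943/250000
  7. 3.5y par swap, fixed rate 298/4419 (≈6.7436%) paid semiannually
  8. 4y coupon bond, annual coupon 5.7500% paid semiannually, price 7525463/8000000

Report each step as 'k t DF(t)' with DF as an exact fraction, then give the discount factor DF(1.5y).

step 1 [0.5y] swap r/2=431/9569: DF=(1 − 431/9569·(0))/(1+431/9569) = 9569/10000 ≈ 0.956900
step 2 [1y] zero: DF = P = 4717/5000 ≈ 0.943400
step 3 [1.5y] zero: DF = P = 9009/10000 ≈ 0.900900
step 4 [2y] bond c/2=3/100: DF=(124783/125000 − 3/100·(0.956900+0.943400+0.900900))/(1+3/100) = 2219/2500 ≈ 0.887600
step 5 [2.5y] swap r/2=1337/45551: DF=(1 − 1337/45551·(0.956900+0.943400+0.900900+0.887600))/(1+1337/45551) = 8663/10000 ≈ 0.866300
step 6 [3y] bond c/2=13/800: DF=(231943/250000 − 13/800·(0.956900+0.943400+0.900900+0.887600+0.866300))/(1+13/800) = 8401/10000 ≈ 0.840100
step 7 [3.5y] swap r/2=149/4419: DF=(1 − 149/4419·(0.956900+0.943400+0.900900+0.887600+0.866300+0.840100))/(1+149/4419) = 3957/5000 ≈ 0.791400
step 8 [4y] bond c/2=23/800: DF=(7525463/8000000 − 23/800·(0.956900+0.943400+0.900900+0.887600+0.866300+0.840100+0.791400))/(1+23/800) = 1483/2000 ≈ 0.741500

1 1/2 9569/10000
2 1 4717/5000
3 3/2 9009/10000
4 2 2219/2500
5 5/2 8663/10000
6 3 8401/10000
7 7/2 3957/5000
8 4 1483/2000
DF(1.5y) = 9009/10000 ≈ 0.900900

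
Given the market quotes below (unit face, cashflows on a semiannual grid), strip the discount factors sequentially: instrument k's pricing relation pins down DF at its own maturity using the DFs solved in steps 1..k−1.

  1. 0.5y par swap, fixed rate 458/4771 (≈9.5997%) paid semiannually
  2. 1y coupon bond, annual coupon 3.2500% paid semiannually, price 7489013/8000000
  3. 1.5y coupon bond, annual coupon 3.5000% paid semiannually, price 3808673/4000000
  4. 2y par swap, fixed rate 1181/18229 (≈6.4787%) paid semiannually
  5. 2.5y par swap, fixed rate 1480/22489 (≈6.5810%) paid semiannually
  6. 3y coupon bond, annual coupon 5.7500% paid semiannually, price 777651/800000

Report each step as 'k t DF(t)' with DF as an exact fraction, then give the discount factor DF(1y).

1 1/2 4771/5000
2 1 9059/10000
3 3/2 4519/5000
4 2 8819/10000
5 5/2 213/250
6 3 512/625
DF(1y) = 9059/10000 ≈ 0.905900

step 1 [0.5y] swap r/2=229/4771: DF=(1 − 229/4771·(0))/(1+229/4771) = 4771/5000 ≈ 0.954200
step 2 [1y] bond c/2=13/800: DF=(7489013/8000000 − 13/800·(0.954200))/(1+13/800) = 9059/10000 ≈ 0.905900
step 3 [1.5y] bond c/2=7/400: DF=(3808673/4000000 − 7/400·(0.954200+0.905900))/(1+7/400) = 4519/5000 ≈ 0.903800
step 4 [2y] swap r/2=1181/36458: DF=(1 − 1181/36458·(0.954200+0.905900+0.903800))/(1+1181/36458) = 8819/10000 ≈ 0.881900
step 5 [2.5y] swap r/2=740/22489: DF=(1 − 740/22489·(0.954200+0.905900+0.903800+0.881900))/(1+740/22489) = 213/250 ≈ 0.852000
step 6 [3y] bond c/2=23/800: DF=(777651/800000 − 23/800·(0.954200+0.905900+0.903800+0.881900+0.852000))/(1+23/800) = 512/625 ≈ 0.819200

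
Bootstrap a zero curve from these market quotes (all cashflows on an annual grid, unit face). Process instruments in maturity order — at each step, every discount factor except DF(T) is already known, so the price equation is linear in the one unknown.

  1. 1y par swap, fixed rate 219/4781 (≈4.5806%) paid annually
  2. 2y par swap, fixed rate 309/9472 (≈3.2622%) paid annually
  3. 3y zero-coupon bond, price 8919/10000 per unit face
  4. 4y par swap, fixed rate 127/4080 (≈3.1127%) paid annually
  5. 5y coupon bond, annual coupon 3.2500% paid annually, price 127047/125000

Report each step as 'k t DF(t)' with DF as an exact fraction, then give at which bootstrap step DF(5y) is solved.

1 1 4781/5000
2 2 4691/5000
3 3 8919/10000
4 4 8857/10000
5 5 543/625
DF(5y) is solved at step 5

step 1 [1y] swap r/1=219/4781: DF=(1 − 219/4781·(0))/(1+219/4781) = 4781/5000 ≈ 0.956200
step 2 [2y] swap r/1=309/9472: DF=(1 − 309/9472·(0.956200))/(1+309/9472) = 4691/5000 ≈ 0.938200
step 3 [3y] zero: DF = P = 8919/10000 ≈ 0.891900
step 4 [4y] swap r/1=127/4080: DF=(1 − 127/4080·(0.956200+0.938200+0.891900))/(1+127/4080) = 8857/10000 ≈ 0.885700
step 5 [5y] bond c/1=13/400: DF=(127047/125000 − 13/400·(0.956200+0.938200+0.891900+0.885700))/(1+13/400) = 543/625 ≈ 0.868800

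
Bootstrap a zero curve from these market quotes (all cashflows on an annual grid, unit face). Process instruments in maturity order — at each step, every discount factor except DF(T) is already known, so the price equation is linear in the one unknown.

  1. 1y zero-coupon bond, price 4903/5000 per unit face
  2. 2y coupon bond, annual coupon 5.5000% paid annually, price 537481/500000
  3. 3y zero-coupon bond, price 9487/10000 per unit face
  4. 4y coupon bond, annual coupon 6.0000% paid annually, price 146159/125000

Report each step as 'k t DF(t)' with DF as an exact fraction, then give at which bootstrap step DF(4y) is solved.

1 1 4903/5000
2 2 4839/5000
3 3 9487/10000
4 4 9391/10000
DF(4y) is solved at step 4

step 1 [1y] zero: DF = P = 4903/5000 ≈ 0.980600
step 2 [2y] bond c/1=11/200: DF=(537481/500000 − 11/200·(0.980600))/(1+11/200) = 4839/5000 ≈ 0.967800
step 3 [3y] zero: DF = P = 9487/10000 ≈ 0.948700
step 4 [4y] bond c/1=3/50: DF=(146159/125000 − 3/50·(0.980600+0.967800+0.948700))/(1+3/50) = 9391/10000 ≈ 0.939100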